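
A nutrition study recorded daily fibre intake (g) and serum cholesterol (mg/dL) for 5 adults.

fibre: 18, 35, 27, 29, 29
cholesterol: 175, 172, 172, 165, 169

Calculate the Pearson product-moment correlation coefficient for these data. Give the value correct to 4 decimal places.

-0.4602

n = 5, Σx = 138, Σy = 853, Σx² = 3960, Σy² = 145579, Σxy = 23500
nΣxy − ΣxΣy = 117500 − 117714 = -214
nΣx² − (Σx)² = 19800 − 19044 = 756; nΣy² − (Σy)² = 727895 − 727609 = 286
r = -214 / √(756 × 286) = -214 / 464.9903 ≈ -0.4602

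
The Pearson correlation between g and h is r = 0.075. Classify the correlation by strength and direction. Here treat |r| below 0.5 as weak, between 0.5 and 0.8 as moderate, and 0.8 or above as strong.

r = 0.075 > 0 so the relationship is positive.
|r| = 0.075, which falls in the weak range.

weak positive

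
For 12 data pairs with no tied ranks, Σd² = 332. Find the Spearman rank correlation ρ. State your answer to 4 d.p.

-0.1608

ρ = 1 − 6Σd² / [n(n²−1)] = 1 − 6×332 / (12×143)
  = 1 − 1992/1716 = 1 − 1.16084 ≈ -0.1608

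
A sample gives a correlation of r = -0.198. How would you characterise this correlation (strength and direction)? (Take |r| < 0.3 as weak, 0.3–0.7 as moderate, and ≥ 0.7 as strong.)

r = -0.198 < 0 so the relationship is negative.
|r| = 0.198, which falls in the weak range.

weak negative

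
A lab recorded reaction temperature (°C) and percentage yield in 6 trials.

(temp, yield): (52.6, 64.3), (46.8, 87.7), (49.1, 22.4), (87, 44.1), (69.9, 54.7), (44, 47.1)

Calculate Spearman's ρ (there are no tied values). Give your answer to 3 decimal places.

-0.200

Rank temp: 4, 2, 3, 6, 5, 1
Rank yield: 5, 6, 1, 2, 4, 3
d = rank(temp) − rank(yield): -1, -4, 2, 4, 1, -2; Σd² = 42
ρ = 1 − 6Σd² / [n(n²−1)] = 1 − 6×42 / (6×35) = 1 − 252/210 ≈ -0.200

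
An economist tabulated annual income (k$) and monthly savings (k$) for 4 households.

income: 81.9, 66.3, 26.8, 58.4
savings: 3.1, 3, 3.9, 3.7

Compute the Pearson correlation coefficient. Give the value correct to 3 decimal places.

n = 4, Σx = 233.4, Σy = 13.7, Σx² = 15232.1, Σy² = 47.51, Σxy = 773.39
nΣxy − ΣxΣy = 3093.56 − 3197.58 = -104.02
nΣx² − (Σx)² = 60928.4 − 54475.56 = 6452.84; nΣy² − (Σy)² = 190.04 − 187.69 = 2.35
r = -104.02 / √(6452.84 × 2.35) = -104.02 / 123.1429 ≈ -0.845

-0.845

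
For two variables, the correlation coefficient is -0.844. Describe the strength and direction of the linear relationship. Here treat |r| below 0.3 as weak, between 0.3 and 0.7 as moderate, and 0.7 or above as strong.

r = -0.844 < 0 so the relationship is negative.
|r| = 0.844, which falls in the strong range.

strong negative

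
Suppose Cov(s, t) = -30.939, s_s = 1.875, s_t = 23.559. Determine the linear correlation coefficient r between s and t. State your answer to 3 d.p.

-0.700

r = Cov(s,t) / (s_s · s_t) = -30.939 / (1.875 × 23.559)
  = -30.939 / 44.1731 ≈ -0.700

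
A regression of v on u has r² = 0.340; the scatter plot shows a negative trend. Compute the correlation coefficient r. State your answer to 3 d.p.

-0.583

|r| = √0.340 = 0.583
The association is negative, so r = −0.583.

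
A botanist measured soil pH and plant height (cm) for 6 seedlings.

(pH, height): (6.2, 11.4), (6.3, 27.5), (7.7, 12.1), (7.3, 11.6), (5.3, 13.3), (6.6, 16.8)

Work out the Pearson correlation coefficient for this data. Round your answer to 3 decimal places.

n = 6, Σx = 39.4, Σy = 92.7, Σx² = 262.36, Σy² = 1626.31, Σxy = 603.15
nΣxy − ΣxΣy = 3618.9 − 3652.38 = -33.48
nΣx² − (Σx)² = 1574.16 − 1552.36 = 21.8; nΣy² − (Σy)² = 9757.86 − 8593.29 = 1164.57
r = -33.48 / √(21.8 × 1164.57) = -33.48 / 159.3349 ≈ -0.210

-0.210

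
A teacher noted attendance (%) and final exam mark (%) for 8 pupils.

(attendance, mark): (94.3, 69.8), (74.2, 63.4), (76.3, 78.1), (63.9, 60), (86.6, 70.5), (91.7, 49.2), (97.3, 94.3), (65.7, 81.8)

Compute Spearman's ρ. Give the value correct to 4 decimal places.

0.2381

Rank attendance: 7, 3, 4, 1, 5, 6, 8, 2
Rank mark: 4, 3, 6, 2, 5, 1, 8, 7
d = rank(attendance) − rank(mark): 3, 0, -2, -1, 0, 5, 0, -5; Σd² = 64
ρ = 1 − 6Σd² / [n(n²−1)] = 1 − 6×64 / (8×63) = 1 − 384/504 ≈ 0.2381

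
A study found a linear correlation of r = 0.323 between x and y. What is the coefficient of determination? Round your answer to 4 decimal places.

0.1043

r² = (0.323)² = 0.1043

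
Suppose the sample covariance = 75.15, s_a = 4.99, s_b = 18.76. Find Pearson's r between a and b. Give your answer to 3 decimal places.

r = Cov(a,b) / (s_a · s_b) = 75.15 / (4.99 × 18.76)
  = 75.15 / 93.6124 ≈ 0.803

0.803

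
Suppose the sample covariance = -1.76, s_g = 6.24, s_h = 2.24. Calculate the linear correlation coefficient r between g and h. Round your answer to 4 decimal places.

r = Cov(g,h) / (s_g · s_h) = -1.76 / (6.24 × 2.24)
  = -1.76 / 13.9776 ≈ -0.1259

-0.1259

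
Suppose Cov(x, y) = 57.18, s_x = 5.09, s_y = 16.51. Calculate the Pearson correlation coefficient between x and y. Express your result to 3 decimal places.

0.680

r = Cov(x,y) / (s_x · s_y) = 57.18 / (5.09 × 16.51)
  = 57.18 / 84.0359 ≈ 0.680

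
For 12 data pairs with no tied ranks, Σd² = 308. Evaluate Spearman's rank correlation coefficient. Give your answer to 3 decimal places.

-0.077

ρ = 1 − 6Σd² / [n(n²−1)] = 1 − 6×308 / (12×143)
  = 1 − 1848/1716 = 1 − 1.0769 ≈ -0.077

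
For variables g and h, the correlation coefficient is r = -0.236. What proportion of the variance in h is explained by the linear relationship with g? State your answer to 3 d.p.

0.056

r² = (-0.236)² = 0.056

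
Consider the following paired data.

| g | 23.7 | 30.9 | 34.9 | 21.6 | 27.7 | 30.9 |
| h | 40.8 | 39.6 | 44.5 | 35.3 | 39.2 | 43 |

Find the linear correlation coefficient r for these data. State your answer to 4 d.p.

0.8099

n = 6, Σg = 169.7, Σh = 242.4, Σg² = 4923.17, Σh² = 9844.78, Σgh = 6920.67
nΣgh − ΣgΣh = 41524.02 − 41135.28 = 388.74
nΣg² − (Σg)² = 29539.02 − 28798.09 = 740.93; nΣh² − (Σh)² = 59068.68 − 58757.76 = 310.92
r = 388.74 / √(740.93 × 310.92) = 388.74 / 479.9687 ≈ 0.8099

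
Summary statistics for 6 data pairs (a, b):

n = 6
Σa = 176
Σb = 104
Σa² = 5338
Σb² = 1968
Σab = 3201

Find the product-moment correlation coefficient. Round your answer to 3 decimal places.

0.883

r = (nΣab − ΣaΣb) / √[(nΣa² − (Σa)²)(nΣb² − (Σb)²)]
Numerator: 6×3201 − 176×104 = 902
Denominator: √[(32028 − 30976)(11808 − 10816)] = √[1052 × 992] = 1021.5596
r = 902 / 1021.5596 ≈ 0.883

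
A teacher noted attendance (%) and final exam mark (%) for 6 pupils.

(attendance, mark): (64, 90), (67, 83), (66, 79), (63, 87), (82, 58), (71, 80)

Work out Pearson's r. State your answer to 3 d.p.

n = 6, Σx = 413, Σy = 477, Σx² = 28675, Σy² = 38563, Σxy = 32452
nΣxy − ΣxΣy = 194712 − 197001 = -2289
nΣx² − (Σx)² = 172050 − 170569 = 1481; nΣy² − (Σy)² = 231378 − 227529 = 3849
r = -2289 / √(1481 × 3849) = -2289 / 2387.5446 ≈ -0.959

-0.959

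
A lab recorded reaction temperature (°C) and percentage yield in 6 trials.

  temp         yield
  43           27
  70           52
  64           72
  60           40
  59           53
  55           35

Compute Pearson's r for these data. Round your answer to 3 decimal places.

0.739

n = 6, Σx = 351, Σy = 279, Σx² = 20951, Σy² = 14251, Σxy = 16861
nΣxy − ΣxΣy = 101166 − 97929 = 3237
nΣx² − (Σx)² = 125706 − 123201 = 2505; nΣy² − (Σy)² = 85506 − 77841 = 7665
r = 3237 / √(2505 × 7665) = 3237 / 4381.8746 ≈ 0.739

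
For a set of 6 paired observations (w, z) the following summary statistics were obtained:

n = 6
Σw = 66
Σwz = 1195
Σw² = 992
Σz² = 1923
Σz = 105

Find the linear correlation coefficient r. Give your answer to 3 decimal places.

r = (nΣwz − ΣwΣz) / √[(nΣw² − (Σw)²)(nΣz² − (Σz)²)]
Numerator: 6×1195 − 66×105 = 240
Denominator: √[(5952 − 4356)(11538 − 11025)] = √[1596 × 513] = 904.8469
r = 240 / 904.8469 ≈ 0.265

0.265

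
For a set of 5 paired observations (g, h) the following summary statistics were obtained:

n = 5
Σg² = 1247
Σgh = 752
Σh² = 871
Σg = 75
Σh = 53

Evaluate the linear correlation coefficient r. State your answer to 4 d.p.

r = (nΣgh − ΣgΣh) / √[(nΣg² − (Σg)²)(nΣh² − (Σh)²)]
Numerator: 5×752 − 75×53 = -215
Denominator: √[(6235 − 5625)(4355 − 2809)] = √[610 × 1546] = 971.1128
r = -215 / 971.1128 ≈ -0.2214

-0.2214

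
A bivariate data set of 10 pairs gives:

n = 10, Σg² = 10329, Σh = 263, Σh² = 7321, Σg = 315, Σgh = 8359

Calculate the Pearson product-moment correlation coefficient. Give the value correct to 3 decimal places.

r = (nΣgh − ΣgΣh) / √[(nΣg² − (Σg)²)(nΣh² − (Σh)²)]
Numerator: 10×8359 − 315×263 = 745
Denominator: √[(103290 − 99225)(73210 − 69169)] = √[4065 × 4041] = 4052.9822
r = 745 / 4052.9822 ≈ 0.184

0.184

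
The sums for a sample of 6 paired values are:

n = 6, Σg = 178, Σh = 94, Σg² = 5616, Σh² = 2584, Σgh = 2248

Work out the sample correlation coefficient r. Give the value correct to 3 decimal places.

-0.886

r = (nΣgh − ΣgΣh) / √[(nΣg² − (Σg)²)(nΣh² − (Σh)²)]
Numerator: 6×2248 − 178×94 = -3244
Denominator: √[(33696 − 31684)(15504 − 8836)] = √[2012 × 6668] = 3662.7880
r = -3244 / 3662.7880 ≈ -0.886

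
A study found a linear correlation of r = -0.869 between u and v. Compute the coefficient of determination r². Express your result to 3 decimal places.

r² = (-0.869)² = 0.755

0.755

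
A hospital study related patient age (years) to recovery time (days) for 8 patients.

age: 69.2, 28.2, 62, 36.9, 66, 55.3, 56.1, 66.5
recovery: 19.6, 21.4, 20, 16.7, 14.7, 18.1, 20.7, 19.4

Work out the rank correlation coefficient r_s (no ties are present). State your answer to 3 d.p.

-0.214

Rank age: 8, 1, 5, 2, 6, 3, 4, 7
Rank recovery: 5, 8, 6, 2, 1, 3, 7, 4
d = rank(age) − rank(recovery): 3, -7, -1, 0, 5, 0, -3, 3; Σd² = 102
ρ = 1 − 6Σd² / [n(n²−1)] = 1 − 6×102 / (8×63) = 1 − 612/504 ≈ -0.214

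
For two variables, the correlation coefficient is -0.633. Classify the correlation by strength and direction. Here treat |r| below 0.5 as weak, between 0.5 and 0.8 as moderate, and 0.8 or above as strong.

r = -0.633 < 0 so the relationship is negative.
|r| = 0.633, which falls in the moderate range.

moderate negative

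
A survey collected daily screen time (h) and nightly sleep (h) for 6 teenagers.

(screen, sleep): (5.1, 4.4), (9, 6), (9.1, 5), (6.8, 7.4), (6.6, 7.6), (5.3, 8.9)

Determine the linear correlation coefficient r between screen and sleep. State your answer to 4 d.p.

-0.3261

n = 6, Σx = 41.9, Σy = 39.3, Σx² = 307.71, Σy² = 272.09, Σxy = 269.59
nΣxy − ΣxΣy = 1617.54 − 1646.67 = -29.13
nΣx² − (Σx)² = 1846.26 − 1755.61 = 90.65; nΣy² − (Σy)² = 1632.54 − 1544.49 = 88.05
r = -29.13 / √(90.65 × 88.05) = -29.13 / 89.3405 ≈ -0.3261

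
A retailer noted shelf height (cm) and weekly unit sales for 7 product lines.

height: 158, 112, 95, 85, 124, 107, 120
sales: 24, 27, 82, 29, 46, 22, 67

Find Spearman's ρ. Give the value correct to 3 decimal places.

-0.179

Rank height: 7, 4, 2, 1, 6, 3, 5
Rank sales: 2, 3, 7, 4, 5, 1, 6
d = rank(height) − rank(sales): 5, 1, -5, -3, 1, 2, -1; Σd² = 66
ρ = 1 − 6Σd² / [n(n²−1)] = 1 − 6×66 / (7×48) = 1 − 396/336 ≈ -0.179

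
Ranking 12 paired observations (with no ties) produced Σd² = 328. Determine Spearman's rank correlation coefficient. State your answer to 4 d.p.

-0.1469

ρ = 1 − 6Σd² / [n(n²−1)] = 1 − 6×328 / (12×143)
  = 1 − 1968/1716 = 1 − 1.14685 ≈ -0.1469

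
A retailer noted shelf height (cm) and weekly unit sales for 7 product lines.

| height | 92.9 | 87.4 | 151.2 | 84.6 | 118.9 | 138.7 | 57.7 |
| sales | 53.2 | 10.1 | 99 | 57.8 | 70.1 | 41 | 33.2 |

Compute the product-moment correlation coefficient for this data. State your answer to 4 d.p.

n = 7, Σx = 731.4, Σy = 364.4, Σx² = 82991.96, Σy² = 23771.34, Σxy = 41620.93
nΣxy − ΣxΣy = 291346.51 − 266522.16 = 24824.35
nΣx² − (Σx)² = 580943.72 − 534945.96 = 45997.76; nΣy² − (Σy)² = 166399.38 − 132787.36 = 33612.02
r = 24824.35 / √(45997.76 × 33612.02) = 24824.35 / 39320.1937 ≈ 0.6313

0.6313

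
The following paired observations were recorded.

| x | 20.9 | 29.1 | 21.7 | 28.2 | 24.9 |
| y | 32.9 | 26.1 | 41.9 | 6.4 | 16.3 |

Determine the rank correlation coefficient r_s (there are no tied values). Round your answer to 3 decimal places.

-0.600

Rank x: 1, 5, 2, 4, 3
Rank y: 4, 3, 5, 1, 2
d = rank(x) − rank(y): -3, 2, -3, 3, 1; Σd² = 32
ρ = 1 − 6Σd² / [n(n²−1)] = 1 − 6×32 / (5×24) = 1 − 192/120 ≈ -0.600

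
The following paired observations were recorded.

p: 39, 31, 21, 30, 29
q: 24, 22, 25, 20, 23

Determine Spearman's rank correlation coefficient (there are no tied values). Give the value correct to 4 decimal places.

-0.3000

Rank p: 5, 4, 1, 3, 2
Rank q: 4, 2, 5, 1, 3
d = rank(p) − rank(q): 1, 2, -4, 2, -1; Σd² = 26
ρ = 1 − 6Σd² / [n(n²−1)] = 1 − 6×26 / (5×24) = 1 − 156/120 ≈ -0.3000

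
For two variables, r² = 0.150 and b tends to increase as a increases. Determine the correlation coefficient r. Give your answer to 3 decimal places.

0.387

|r| = √0.150 = 0.387
The association is positive, so r = 0.387.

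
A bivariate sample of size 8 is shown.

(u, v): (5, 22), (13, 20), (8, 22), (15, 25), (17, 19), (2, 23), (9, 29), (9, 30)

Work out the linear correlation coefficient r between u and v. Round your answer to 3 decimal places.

n = 8, Σu = 78, Σv = 190, Σu² = 938, Σv² = 4624, Σuv = 1821
nΣuv − ΣuΣv = 14568 − 14820 = -252
nΣu² − (Σu)² = 7504 − 6084 = 1420; nΣv² − (Σv)² = 36992 − 36100 = 892
r = -252 / √(1420 × 892) = -252 / 1125.4510 ≈ -0.224

-0.224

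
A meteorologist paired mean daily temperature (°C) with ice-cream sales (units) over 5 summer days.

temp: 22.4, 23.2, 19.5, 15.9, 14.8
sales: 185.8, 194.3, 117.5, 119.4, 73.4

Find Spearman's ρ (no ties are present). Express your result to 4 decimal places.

0.9000

Rank temp: 4, 5, 3, 2, 1
Rank sales: 4, 5, 2, 3, 1
d = rank(temp) − rank(sales): 0, 0, 1, -1, 0; Σd² = 2
ρ = 1 − 6Σd² / [n(n²−1)] = 1 − 6×2 / (5×24) = 1 − 12/120 ≈ 0.9000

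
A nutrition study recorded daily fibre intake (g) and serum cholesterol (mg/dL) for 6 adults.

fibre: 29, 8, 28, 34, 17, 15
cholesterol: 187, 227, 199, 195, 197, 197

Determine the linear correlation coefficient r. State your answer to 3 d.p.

-0.728

n = 6, Σx = 131, Σy = 1202, Σx² = 3359, Σy² = 241742, Σxy = 25745
nΣxy − ΣxΣy = 154470 − 157462 = -2992
nΣx² − (Σx)² = 20154 − 17161 = 2993; nΣy² − (Σy)² = 1450452 − 1444804 = 5648
r = -2992 / √(2993 × 5648) = -2992 / 4111.5039 ≈ -0.728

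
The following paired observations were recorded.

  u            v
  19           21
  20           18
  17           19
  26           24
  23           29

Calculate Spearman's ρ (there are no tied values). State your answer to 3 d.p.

0.600

Rank u: 2, 3, 1, 5, 4
Rank v: 3, 1, 2, 4, 5
d = rank(u) − rank(v): -1, 2, -1, 1, -1; Σd² = 8
ρ = 1 − 6Σd² / [n(n²−1)] = 1 − 6×8 / (5×24) = 1 − 48/120 ≈ 0.600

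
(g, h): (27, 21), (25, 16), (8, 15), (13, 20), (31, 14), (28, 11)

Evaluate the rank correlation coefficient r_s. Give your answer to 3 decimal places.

Rank g: 4, 3, 1, 2, 6, 5
Rank h: 6, 4, 3, 5, 2, 1
d = rank(g) − rank(h): -2, -1, -2, -3, 4, 4; Σd² = 50
ρ = 1 − 6Σd² / [n(n²−1)] = 1 − 6×50 / (6×35) = 1 − 300/210 ≈ -0.429

-0.429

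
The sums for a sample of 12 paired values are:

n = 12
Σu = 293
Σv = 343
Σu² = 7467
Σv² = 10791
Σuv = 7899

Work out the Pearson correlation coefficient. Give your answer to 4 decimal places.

-0.8564

r = (nΣuv − ΣuΣv) / √[(nΣu² − (Σu)²)(nΣv² − (Σv)²)]
Numerator: 12×7899 − 293×343 = -5711
Denominator: √[(89604 − 85849)(129492 − 117649)] = √[3755 × 11843] = 6668.6179
r = -5711 / 6668.6179 ≈ -0.8564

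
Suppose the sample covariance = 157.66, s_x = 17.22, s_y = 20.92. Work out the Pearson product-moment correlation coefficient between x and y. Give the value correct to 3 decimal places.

r = Cov(x,y) / (s_x · s_y) = 157.66 / (17.22 × 20.92)
  = 157.66 / 360.2424 ≈ 0.438

0.438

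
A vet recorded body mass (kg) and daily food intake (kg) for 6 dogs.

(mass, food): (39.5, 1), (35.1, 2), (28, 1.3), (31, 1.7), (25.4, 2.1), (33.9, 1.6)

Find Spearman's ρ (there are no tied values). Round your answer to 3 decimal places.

Rank mass: 6, 5, 2, 3, 1, 4
Rank food: 1, 5, 2, 4, 6, 3
d = rank(mass) − rank(food): 5, 0, 0, -1, -5, 1; Σd² = 52
ρ = 1 − 6Σd² / [n(n²−1)] = 1 − 6×52 / (6×35) = 1 − 312/210 ≈ -0.486

-0.486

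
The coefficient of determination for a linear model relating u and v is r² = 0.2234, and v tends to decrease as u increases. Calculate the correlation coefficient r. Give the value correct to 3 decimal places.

-0.473

|r| = √0.2234 = 0.473
The association is negative, so r = −0.473.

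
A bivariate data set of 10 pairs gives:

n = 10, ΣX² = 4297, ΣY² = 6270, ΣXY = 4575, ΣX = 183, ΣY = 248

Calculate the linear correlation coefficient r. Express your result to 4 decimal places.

r = (nΣXY − ΣXΣY) / √[(nΣX² − (ΣX)²)(nΣY² − (ΣY)²)]
Numerator: 10×4575 − 183×248 = 366
Denominator: √[(42970 − 33489)(62700 − 61504)] = √[9481 × 1196] = 3367.3841
r = 366 / 3367.3841 ≈ 0.1087

0.1087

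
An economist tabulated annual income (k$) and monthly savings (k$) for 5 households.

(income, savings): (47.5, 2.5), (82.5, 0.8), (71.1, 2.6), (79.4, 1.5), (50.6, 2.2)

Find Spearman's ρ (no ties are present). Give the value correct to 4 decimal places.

-0.7000

Rank income: 1, 5, 3, 4, 2
Rank savings: 4, 1, 5, 2, 3
d = rank(income) − rank(savings): -3, 4, -2, 2, -1; Σd² = 34
ρ = 1 − 6Σd² / [n(n²−1)] = 1 − 6×34 / (5×24) = 1 − 204/120 ≈ -0.7000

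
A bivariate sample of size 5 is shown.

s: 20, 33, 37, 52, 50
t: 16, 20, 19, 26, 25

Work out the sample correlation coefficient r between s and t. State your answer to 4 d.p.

n = 5, Σs = 192, Σt = 106, Σs² = 8062, Σt² = 2318, Σst = 4285
nΣst − ΣsΣt = 21425 − 20352 = 1073
nΣs² − (Σs)² = 40310 − 36864 = 3446; nΣt² − (Σt)² = 11590 − 11236 = 354
r = 1073 / √(3446 × 354) = 1073 / 1104.4836 ≈ 0.9715

0.9715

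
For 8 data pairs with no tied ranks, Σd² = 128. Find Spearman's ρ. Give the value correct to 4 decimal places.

ρ = 1 − 6Σd² / [n(n²−1)] = 1 − 6×128 / (8×63)
  = 1 − 768/504 = 1 − 1.52381 ≈ -0.5238

-0.5238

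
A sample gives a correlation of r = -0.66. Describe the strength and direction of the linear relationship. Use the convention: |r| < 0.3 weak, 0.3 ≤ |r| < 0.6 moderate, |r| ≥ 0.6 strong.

strong negative

r = -0.66 < 0 so the relationship is negative.
|r| = 0.66, which falls in the strong range.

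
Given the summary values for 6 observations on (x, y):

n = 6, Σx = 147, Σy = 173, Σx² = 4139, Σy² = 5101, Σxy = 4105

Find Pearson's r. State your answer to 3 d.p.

-0.542

r = (nΣxy − ΣxΣy) / √[(nΣx² − (Σx)²)(nΣy² − (Σy)²)]
Numerator: 6×4105 − 147×173 = -801
Denominator: √[(24834 − 21609)(30606 − 29929)] = √[3225 × 677] = 1477.6079
r = -801 / 1477.6079 ≈ -0.542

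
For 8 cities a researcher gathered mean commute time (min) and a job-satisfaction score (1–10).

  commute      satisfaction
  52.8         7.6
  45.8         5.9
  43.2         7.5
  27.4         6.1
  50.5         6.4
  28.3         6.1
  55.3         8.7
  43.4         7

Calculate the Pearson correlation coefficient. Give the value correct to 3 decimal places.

n = 8, Σx = 346.7, Σy = 55.3, Σx² = 15795.27, Σy² = 388.89, Σxy = 2443.38
nΣxy − ΣxΣy = 19547.04 − 19172.51 = 374.53
nΣx² − (Σx)² = 126362.16 − 120200.89 = 6161.27; nΣy² − (Σy)² = 3111.12 − 3058.09 = 53.03
r = 374.53 / √(6161.27 × 53.03) = 374.53 / 571.6049 ≈ 0.655

0.655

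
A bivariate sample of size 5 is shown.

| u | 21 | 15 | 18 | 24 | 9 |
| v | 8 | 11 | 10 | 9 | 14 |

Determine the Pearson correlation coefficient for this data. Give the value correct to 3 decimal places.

n = 5, Σu = 87, Σv = 52, Σu² = 1647, Σv² = 562, Σuv = 855
nΣuv − ΣuΣv = 4275 − 4524 = -249
nΣu² − (Σu)² = 8235 − 7569 = 666; nΣv² − (Σv)² = 2810 − 2704 = 106
r = -249 / √(666 × 106) = -249 / 265.6991 ≈ -0.937

-0.937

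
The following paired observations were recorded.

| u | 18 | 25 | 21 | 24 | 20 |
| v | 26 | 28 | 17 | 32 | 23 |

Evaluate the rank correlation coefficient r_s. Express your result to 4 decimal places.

Rank u: 1, 5, 3, 4, 2
Rank v: 3, 4, 1, 5, 2
d = rank(u) − rank(v): -2, 1, 2, -1, 0; Σd² = 10
ρ = 1 − 6Σd² / [n(n²−1)] = 1 − 6×10 / (5×24) = 1 − 60/120 ≈ 0.5000

0.5000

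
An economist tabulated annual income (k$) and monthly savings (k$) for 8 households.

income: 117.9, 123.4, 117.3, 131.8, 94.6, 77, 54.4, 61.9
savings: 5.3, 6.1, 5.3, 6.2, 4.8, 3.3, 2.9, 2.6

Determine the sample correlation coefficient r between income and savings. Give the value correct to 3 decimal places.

0.978

n = 8, Σx = 778.3, Σy = 36.5, Σx² = 81927.63, Σy² = 180.93, Σxy = 3843.34
nΣxy − ΣxΣy = 30746.72 − 28407.95 = 2338.77
nΣx² − (Σx)² = 655421.04 − 605750.89 = 49670.15; nΣy² − (Σy)² = 1447.44 − 1332.25 = 115.19
r = 2338.77 / √(49670.15 × 115.19) = 2338.77 / 2391.9667 ≈ 0.978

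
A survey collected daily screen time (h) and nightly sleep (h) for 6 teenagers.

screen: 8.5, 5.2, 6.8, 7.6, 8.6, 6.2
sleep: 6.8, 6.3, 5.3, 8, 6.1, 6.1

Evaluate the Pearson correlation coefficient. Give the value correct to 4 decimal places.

0.2785

n = 6, Σx = 42.9, Σy = 38.6, Σx² = 315.69, Σy² = 252.44, Σxy = 277.68
nΣxy − ΣxΣy = 1666.08 − 1655.94 = 10.14
nΣx² − (Σx)² = 1894.14 − 1840.41 = 53.73; nΣy² − (Σy)² = 1514.64 − 1489.96 = 24.68
r = 10.14 / √(53.73 × 24.68) = 10.14 / 36.4151 ≈ 0.2785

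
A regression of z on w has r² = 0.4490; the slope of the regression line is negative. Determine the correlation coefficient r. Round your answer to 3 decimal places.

-0.670

|r| = √0.4490 = 0.670
The association is negative, so r = −0.670.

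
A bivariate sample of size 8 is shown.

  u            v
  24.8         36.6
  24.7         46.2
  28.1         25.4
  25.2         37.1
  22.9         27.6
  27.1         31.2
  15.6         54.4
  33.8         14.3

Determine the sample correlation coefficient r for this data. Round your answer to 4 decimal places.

-0.8660

n = 8, Σu = 202.2, Σv = 272.8, Σu² = 5294.4, Σv² = 10394.62, Σuv = 6507.02
nΣuv − ΣuΣv = 52056.16 − 55160.16 = -3104
nΣu² − (Σu)² = 42355.2 − 40884.84 = 1470.36; nΣv² − (Σv)² = 83156.96 − 74419.84 = 8737.12
r = -3104 / √(1470.36 × 8737.12) = -3104 / 3584.2310 ≈ -0.8660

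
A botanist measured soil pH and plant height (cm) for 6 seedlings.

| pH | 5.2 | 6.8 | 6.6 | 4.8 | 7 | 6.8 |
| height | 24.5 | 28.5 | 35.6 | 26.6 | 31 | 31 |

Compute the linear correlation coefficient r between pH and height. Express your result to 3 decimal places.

n = 6, Σx = 37.2, Σy = 177.2, Σx² = 235.12, Σy² = 5309.42, Σxy = 1111.64
nΣxy − ΣxΣy = 6669.84 − 6591.84 = 78
nΣx² − (Σx)² = 1410.72 − 1383.84 = 26.88; nΣy² − (Σy)² = 31856.52 − 31399.84 = 456.68
r = 78 / √(26.88 × 456.68) = 78 / 110.7951 ≈ 0.704

0.704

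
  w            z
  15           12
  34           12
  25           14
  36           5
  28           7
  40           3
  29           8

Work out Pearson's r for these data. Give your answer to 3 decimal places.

n = 7, Σw = 207, Σz = 61, Σw² = 6527, Σz² = 631, Σwz = 1666
nΣwz − ΣwΣz = 11662 − 12627 = -965
nΣw² − (Σw)² = 45689 − 42849 = 2840; nΣz² − (Σz)² = 4417 − 3721 = 696
r = -965 / √(2840 × 696) = -965 / 1405.9303 ≈ -0.686

-0.686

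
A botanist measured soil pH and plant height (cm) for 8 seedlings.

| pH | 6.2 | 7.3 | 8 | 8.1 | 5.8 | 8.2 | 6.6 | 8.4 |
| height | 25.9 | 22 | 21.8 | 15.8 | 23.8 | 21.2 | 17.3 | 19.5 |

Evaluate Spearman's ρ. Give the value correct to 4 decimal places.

-0.6190

Rank pH: 2, 4, 5, 6, 1, 7, 3, 8
Rank height: 8, 6, 5, 1, 7, 4, 2, 3
d = rank(pH) − rank(height): -6, -2, 0, 5, -6, 3, 1, 5; Σd² = 136
ρ = 1 − 6Σd² / [n(n²−1)] = 1 − 6×136 / (8×63) = 1 − 816/504 ≈ -0.6190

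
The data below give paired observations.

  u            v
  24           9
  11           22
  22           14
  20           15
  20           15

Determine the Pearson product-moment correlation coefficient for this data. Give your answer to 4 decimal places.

-0.9636

n = 5, Σu = 97, Σv = 75, Σu² = 1981, Σv² = 1211, Σuv = 1366
nΣuv − ΣuΣv = 6830 − 7275 = -445
nΣu² − (Σu)² = 9905 − 9409 = 496; nΣv² − (Σv)² = 6055 − 5625 = 430
r = -445 / √(496 × 430) = -445 / 461.8225 ≈ -0.9636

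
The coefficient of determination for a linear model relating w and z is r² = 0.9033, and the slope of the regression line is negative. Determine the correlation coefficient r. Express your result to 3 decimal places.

-0.950

|r| = √0.9033 = 0.950
The association is negative, so r = −0.950.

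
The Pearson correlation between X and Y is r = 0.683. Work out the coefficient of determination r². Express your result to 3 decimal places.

0.466

r² = (0.683)² = 0.466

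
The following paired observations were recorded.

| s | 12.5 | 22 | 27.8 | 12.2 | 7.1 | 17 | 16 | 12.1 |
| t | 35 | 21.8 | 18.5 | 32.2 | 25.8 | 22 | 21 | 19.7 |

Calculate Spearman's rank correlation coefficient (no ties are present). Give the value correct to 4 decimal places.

-0.4286

Rank s: 4, 7, 8, 3, 1, 6, 5, 2
Rank t: 8, 4, 1, 7, 6, 5, 3, 2
d = rank(s) − rank(t): -4, 3, 7, -4, -5, 1, 2, 0; Σd² = 120
ρ = 1 − 6Σd² / [n(n²−1)] = 1 − 6×120 / (8×63) = 1 − 720/504 ≈ -0.4286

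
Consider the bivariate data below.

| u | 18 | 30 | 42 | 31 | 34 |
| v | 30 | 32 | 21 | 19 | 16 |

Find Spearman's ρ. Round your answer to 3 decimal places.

-0.600

Rank u: 1, 2, 5, 3, 4
Rank v: 4, 5, 3, 2, 1
d = rank(u) − rank(v): -3, -3, 2, 1, 3; Σd² = 32
ρ = 1 − 6Σd² / [n(n²−1)] = 1 − 6×32 / (5×24) = 1 − 192/120 ≈ -0.600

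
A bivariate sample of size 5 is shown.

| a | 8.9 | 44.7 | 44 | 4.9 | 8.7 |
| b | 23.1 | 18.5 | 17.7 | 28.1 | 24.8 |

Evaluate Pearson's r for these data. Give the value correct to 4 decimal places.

-0.9361

n = 5, Σa = 111.2, Σb = 112.2, Σa² = 4113, Σb² = 2593.8, Σab = 2164.79
nΣab − ΣaΣb = 10823.95 − 12476.64 = -1652.69
nΣa² − (Σa)² = 20565 − 12365.44 = 8199.56; nΣb² − (Σb)² = 12969 − 12588.84 = 380.16
r = -1652.69 / √(8199.56 × 380.16) = -1652.69 / 1765.5437 ≈ -0.9361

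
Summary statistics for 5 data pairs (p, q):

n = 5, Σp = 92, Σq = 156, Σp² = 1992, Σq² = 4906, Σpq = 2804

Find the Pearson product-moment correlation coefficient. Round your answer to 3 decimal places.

r = (nΣpq − ΣpΣq) / √[(nΣp² − (Σp)²)(nΣq² − (Σq)²)]
Numerator: 5×2804 − 92×156 = -332
Denominator: √[(9960 − 8464)(24530 − 24336)] = √[1496 × 194] = 538.7244
r = -332 / 538.7244 ≈ -0.616

-0.616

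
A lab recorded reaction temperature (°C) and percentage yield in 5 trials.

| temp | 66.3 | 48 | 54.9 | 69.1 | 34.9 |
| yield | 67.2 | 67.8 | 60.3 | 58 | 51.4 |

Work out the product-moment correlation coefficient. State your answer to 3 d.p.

n = 5, Σx = 273.2, Σy = 304.7, Σx² = 15706.52, Σy² = 18754.73, Σxy = 16821.89
nΣxy − ΣxΣy = 84109.45 − 83244.04 = 865.41
nΣx² − (Σx)² = 78532.6 − 74638.24 = 3894.36; nΣy² − (Σy)² = 93773.65 − 92842.09 = 931.56
r = 865.41 / √(3894.36 × 931.56) = 865.41 / 1904.6863 ≈ 0.454

0.454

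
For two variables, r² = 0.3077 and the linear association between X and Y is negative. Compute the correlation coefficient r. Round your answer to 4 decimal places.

-0.5547

|r| = √0.3077 = 0.5547
The association is negative, so r = −0.5547.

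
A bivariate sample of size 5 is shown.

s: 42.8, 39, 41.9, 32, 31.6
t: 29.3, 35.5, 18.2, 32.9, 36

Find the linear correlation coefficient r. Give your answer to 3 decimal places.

-0.630

n = 5, Σs = 187.3, Σt = 151.9, Σs² = 7131.01, Σt² = 4828.39, Σst = 5591.52
nΣst − ΣsΣt = 27957.6 − 28450.87 = -493.27
nΣs² − (Σs)² = 35655.05 − 35081.29 = 573.76; nΣt² − (Σt)² = 24141.95 − 23073.61 = 1068.34
r = -493.27 / √(573.76 × 1068.34) = -493.27 / 782.9245 ≈ -0.630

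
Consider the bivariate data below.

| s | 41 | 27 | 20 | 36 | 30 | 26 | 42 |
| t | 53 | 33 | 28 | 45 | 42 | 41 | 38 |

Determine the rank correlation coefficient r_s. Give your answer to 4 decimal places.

0.5714

Rank s: 6, 3, 1, 5, 4, 2, 7
Rank t: 7, 2, 1, 6, 5, 4, 3
d = rank(s) − rank(t): -1, 1, 0, -1, -1, -2, 4; Σd² = 24
ρ = 1 − 6Σd² / [n(n²−1)] = 1 − 6×24 / (7×48) = 1 − 144/336 ≈ 0.5714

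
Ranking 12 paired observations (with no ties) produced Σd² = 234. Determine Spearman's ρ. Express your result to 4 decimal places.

0.1818

ρ = 1 − 6Σd² / [n(n²−1)] = 1 − 6×234 / (12×143)
  = 1 − 1404/1716 = 1 − 0.81818 ≈ 0.1818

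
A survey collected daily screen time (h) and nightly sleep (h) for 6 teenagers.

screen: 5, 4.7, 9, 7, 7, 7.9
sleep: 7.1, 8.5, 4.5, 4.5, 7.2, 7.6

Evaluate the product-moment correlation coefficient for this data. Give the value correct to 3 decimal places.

-0.627

n = 6, Σx = 40.6, Σy = 39.4, Σx² = 288.5, Σy² = 272.76, Σxy = 257.89
nΣxy − ΣxΣy = 1547.34 − 1599.64 = -52.3
nΣx² − (Σx)² = 1731 − 1648.36 = 82.64; nΣy² − (Σy)² = 1636.56 − 1552.36 = 84.2
r = -52.3 / √(82.64 × 84.2) = -52.3 / 83.4164 ≈ -0.627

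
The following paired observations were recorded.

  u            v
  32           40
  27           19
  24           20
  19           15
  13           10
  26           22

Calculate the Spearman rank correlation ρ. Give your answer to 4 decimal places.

Rank u: 6, 5, 3, 2, 1, 4
Rank v: 6, 3, 4, 2, 1, 5
d = rank(u) − rank(v): 0, 2, -1, 0, 0, -1; Σd² = 6
ρ = 1 − 6Σd² / [n(n²−1)] = 1 − 6×6 / (6×35) = 1 − 36/210 ≈ 0.8286

0.8286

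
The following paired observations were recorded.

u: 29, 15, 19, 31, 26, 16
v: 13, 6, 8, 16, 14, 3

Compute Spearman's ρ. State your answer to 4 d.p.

0.8857

Rank u: 5, 1, 3, 6, 4, 2
Rank v: 4, 2, 3, 6, 5, 1
d = rank(u) − rank(v): 1, -1, 0, 0, -1, 1; Σd² = 4
ρ = 1 − 6Σd² / [n(n²−1)] = 1 − 6×4 / (6×35) = 1 − 24/210 ≈ 0.8857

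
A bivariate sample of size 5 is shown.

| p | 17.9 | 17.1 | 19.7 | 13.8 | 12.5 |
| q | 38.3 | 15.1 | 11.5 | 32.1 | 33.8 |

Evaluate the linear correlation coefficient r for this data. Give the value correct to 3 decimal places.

n = 5, Σp = 81, Σq = 130.8, Σp² = 1347.6, Σq² = 4000, Σpq = 2035.81
nΣpq − ΣpΣq = 10179.05 − 10594.8 = -415.75
nΣp² − (Σp)² = 6738 − 6561 = 177; nΣq² − (Σq)² = 20000 − 17108.64 = 2891.36
r = -415.75 / √(177 × 2891.36) = -415.75 / 715.3815 ≈ -0.581

-0.581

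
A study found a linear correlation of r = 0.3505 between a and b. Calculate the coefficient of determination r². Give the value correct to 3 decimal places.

0.123

r² = (0.3505)² = 0.123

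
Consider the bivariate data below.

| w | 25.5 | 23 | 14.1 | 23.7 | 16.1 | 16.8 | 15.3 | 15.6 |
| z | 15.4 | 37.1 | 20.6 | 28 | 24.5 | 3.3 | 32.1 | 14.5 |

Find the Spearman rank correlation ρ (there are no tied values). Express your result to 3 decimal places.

Rank w: 8, 6, 1, 7, 4, 5, 2, 3
Rank z: 3, 8, 4, 6, 5, 1, 7, 2
d = rank(w) − rank(z): 5, -2, -3, 1, -1, 4, -5, 1; Σd² = 82
ρ = 1 − 6Σd² / [n(n²−1)] = 1 − 6×82 / (8×63) = 1 − 492/504 ≈ 0.024

0.024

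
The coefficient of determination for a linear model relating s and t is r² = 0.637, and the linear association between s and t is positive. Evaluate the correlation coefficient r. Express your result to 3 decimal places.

|r| = √0.637 = 0.798
The association is positive, so r = 0.798.

0.798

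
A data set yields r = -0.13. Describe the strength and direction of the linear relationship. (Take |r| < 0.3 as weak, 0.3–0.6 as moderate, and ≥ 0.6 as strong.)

r = -0.13 < 0 so the relationship is negative.
|r| = 0.13, which falls in the weak range.

weak negative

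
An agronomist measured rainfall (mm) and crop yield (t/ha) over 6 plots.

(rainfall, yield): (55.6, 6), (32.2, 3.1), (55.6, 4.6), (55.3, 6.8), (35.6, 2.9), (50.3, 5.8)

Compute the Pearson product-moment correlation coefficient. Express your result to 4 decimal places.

0.8703

n = 6, Σx = 284.6, Σy = 29.2, Σx² = 14075.1, Σy² = 155.06, Σxy = 1460.2
nΣxy − ΣxΣy = 8761.2 − 8310.32 = 450.88
nΣx² − (Σx)² = 84450.6 − 80997.16 = 3453.44; nΣy² − (Σy)² = 930.36 − 852.64 = 77.72
r = 450.88 / √(3453.44 × 77.72) = 450.88 / 518.0747 ≈ 0.8703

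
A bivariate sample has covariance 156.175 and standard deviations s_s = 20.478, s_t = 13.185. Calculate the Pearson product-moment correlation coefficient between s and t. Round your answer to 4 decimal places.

r = Cov(s,t) / (s_s · s_t) = 156.175 / (20.478 × 13.185)
  = 156.175 / 270.0024 ≈ 0.5784

0.5784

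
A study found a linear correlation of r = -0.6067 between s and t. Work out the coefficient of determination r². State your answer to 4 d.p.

r² = (-0.6067)² = 0.3681

0.3681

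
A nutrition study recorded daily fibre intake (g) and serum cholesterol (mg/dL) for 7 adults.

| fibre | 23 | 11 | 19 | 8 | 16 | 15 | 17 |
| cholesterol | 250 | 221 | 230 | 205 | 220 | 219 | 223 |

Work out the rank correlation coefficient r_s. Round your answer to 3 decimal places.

Rank fibre: 7, 2, 6, 1, 4, 3, 5
Rank cholesterol: 7, 4, 6, 1, 3, 2, 5
d = rank(fibre) − rank(cholesterol): 0, -2, 0, 0, 1, 1, 0; Σd² = 6
ρ = 1 − 6Σd² / [n(n²−1)] = 1 − 6×6 / (7×48) = 1 − 36/336 ≈ 0.893

0.893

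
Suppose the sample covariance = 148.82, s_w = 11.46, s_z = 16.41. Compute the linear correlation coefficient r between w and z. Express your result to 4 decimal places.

r = Cov(w,z) / (s_w · s_z) = 148.82 / (11.46 × 16.41)
  = 148.82 / 188.0586 ≈ 0.7913

0.7913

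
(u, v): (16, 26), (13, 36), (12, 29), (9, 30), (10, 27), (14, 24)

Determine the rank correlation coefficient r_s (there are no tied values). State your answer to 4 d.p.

Rank u: 6, 4, 3, 1, 2, 5
Rank v: 2, 6, 4, 5, 3, 1
d = rank(u) − rank(v): 4, -2, -1, -4, -1, 4; Σd² = 54
ρ = 1 − 6Σd² / [n(n²−1)] = 1 − 6×54 / (6×35) = 1 − 324/210 ≈ -0.5429

-0.5429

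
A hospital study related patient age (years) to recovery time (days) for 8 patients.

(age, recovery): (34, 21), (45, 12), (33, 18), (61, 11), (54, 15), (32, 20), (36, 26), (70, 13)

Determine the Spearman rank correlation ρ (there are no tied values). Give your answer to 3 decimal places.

Rank age: 3, 5, 2, 7, 6, 1, 4, 8
Rank recovery: 7, 2, 5, 1, 4, 6, 8, 3
d = rank(age) − rank(recovery): -4, 3, -3, 6, 2, -5, -4, 5; Σd² = 140
ρ = 1 − 6Σd² / [n(n²−1)] = 1 − 6×140 / (8×63) = 1 − 840/504 ≈ -0.667

-0.667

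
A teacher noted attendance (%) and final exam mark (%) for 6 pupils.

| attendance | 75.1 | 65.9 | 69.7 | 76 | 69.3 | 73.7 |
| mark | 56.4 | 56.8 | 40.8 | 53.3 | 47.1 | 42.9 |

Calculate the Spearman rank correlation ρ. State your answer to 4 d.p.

Rank attendance: 5, 1, 3, 6, 2, 4
Rank mark: 5, 6, 1, 4, 3, 2
d = rank(attendance) − rank(mark): 0, -5, 2, 2, -1, 2; Σd² = 38
ρ = 1 − 6Σd² / [n(n²−1)] = 1 − 6×38 / (6×35) = 1 − 228/210 ≈ -0.0857

-0.0857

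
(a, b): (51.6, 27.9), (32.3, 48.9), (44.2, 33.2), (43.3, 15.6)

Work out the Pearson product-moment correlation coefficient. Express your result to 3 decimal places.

-0.668

n = 4, Σa = 171.4, Σb = 125.6, Σa² = 7534.38, Σb² = 4515.22, Σab = 5162.03
nΣab − ΣaΣb = 20648.12 − 21527.84 = -879.72
nΣa² − (Σa)² = 30137.52 − 29377.96 = 759.56; nΣb² − (Σb)² = 18060.88 − 15775.36 = 2285.52
r = -879.72 / √(759.56 × 2285.52) = -879.72 / 1317.5696 ≈ -0.668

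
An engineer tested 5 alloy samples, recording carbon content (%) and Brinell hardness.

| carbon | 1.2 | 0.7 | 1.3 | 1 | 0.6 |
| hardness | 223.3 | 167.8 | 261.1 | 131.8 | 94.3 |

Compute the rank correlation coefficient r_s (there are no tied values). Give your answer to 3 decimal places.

Rank carbon: 4, 2, 5, 3, 1
Rank hardness: 4, 3, 5, 2, 1
d = rank(carbon) − rank(hardness): 0, -1, 0, 1, 0; Σd² = 2
ρ = 1 − 6Σd² / [n(n²−1)] = 1 − 6×2 / (5×24) = 1 − 12/120 ≈ 0.900

0.900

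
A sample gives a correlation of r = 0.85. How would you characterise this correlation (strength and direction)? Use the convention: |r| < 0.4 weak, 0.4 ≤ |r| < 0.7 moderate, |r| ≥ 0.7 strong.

strong positive

r = 0.85 > 0 so the relationship is positive.
|r| = 0.85, which falls in the strong range.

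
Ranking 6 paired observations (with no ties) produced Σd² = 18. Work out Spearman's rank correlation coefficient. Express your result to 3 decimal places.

ρ = 1 − 6Σd² / [n(n²−1)] = 1 − 6×18 / (6×35)
  = 1 − 108/210 = 1 − 0.5143 ≈ 0.486

0.486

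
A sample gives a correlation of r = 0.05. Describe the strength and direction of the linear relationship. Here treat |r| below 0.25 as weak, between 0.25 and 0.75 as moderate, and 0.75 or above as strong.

r = 0.05 > 0 so the relationship is positive.
|r| = 0.05, which falls in the weak range.

weak positive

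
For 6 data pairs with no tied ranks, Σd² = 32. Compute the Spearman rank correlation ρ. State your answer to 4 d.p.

0.0857

ρ = 1 − 6Σd² / [n(n²−1)] = 1 − 6×32 / (6×35)
  = 1 − 192/210 = 1 − 0.91429 ≈ 0.0857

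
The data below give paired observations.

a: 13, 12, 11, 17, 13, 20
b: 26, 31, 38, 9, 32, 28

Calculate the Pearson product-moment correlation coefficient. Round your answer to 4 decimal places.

n = 6, Σa = 86, Σb = 164, Σa² = 1292, Σb² = 4970, Σab = 2257
nΣab − ΣaΣb = 13542 − 14104 = -562
nΣa² − (Σa)² = 7752 − 7396 = 356; nΣb² − (Σb)² = 29820 − 26896 = 2924
r = -562 / √(356 × 2924) = -562 / 1020.2666 ≈ -0.5508

-0.5508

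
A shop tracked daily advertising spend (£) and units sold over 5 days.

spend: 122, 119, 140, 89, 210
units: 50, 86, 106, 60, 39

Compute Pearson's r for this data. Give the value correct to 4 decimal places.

-0.3376

n = 5, Σx = 680, Σy = 341, Σx² = 100666, Σy² = 26253, Σxy = 44704
nΣxy − ΣxΣy = 223520 − 231880 = -8360
nΣx² − (Σx)² = 503330 − 462400 = 40930; nΣy² − (Σy)² = 131265 − 116281 = 14984
r = -8360 / √(40930 × 14984) = -8360 / 24764.7960 ≈ -0.3376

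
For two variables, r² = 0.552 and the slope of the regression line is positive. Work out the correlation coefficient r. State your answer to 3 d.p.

0.743

|r| = √0.552 = 0.743
The association is positive, so r = 0.743.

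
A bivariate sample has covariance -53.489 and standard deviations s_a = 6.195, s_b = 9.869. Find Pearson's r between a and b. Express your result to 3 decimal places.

r = Cov(a,b) / (s_a · s_b) = -53.489 / (6.195 × 9.869)
  = -53.489 / 61.1385 ≈ -0.875

-0.875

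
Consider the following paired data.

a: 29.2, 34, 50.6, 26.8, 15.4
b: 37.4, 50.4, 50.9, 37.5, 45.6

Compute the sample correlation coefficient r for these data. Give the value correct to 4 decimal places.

0.4944

n = 5, Σa = 156, Σb = 221.8, Σa² = 5524.4, Σb² = 10015.34, Σab = 7088.46
nΣab − ΣaΣb = 35442.3 − 34600.8 = 841.5
nΣa² − (Σa)² = 27622 − 24336 = 3286; nΣb² − (Σb)² = 50076.7 − 49195.24 = 881.46
r = 841.5 / √(3286 × 881.46) = 841.5 / 1701.9041 ≈ 0.4944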